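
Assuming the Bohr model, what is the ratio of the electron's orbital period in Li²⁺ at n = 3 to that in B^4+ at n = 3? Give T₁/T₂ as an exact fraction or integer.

25/9

T ∝ Z^-2 · n^3
T₁/T₂ = (3/5)^-2 · (3/3)^3 = 25/9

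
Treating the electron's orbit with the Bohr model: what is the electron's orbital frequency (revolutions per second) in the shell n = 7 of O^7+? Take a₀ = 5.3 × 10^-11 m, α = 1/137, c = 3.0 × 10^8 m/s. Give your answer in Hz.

r = n²a₀/Z = 3.2 × 10^-10 m, v = Zαc/n = 2.5 × 10^6 m/s
f = v/(2πr) = 1.2 × 10^15 Hz

1.2 × 10^15 Hz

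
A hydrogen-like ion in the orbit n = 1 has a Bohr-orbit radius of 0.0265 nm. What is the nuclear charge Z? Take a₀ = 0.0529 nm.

2

r_n = n²a₀/Z ⇒ Z = n²a₀/r = 1² × 0.0529 / 0.0265 ≈ 2.00
Z = 2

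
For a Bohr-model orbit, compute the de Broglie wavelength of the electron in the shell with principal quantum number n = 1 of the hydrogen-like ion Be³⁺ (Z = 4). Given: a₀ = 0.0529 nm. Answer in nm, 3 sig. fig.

The Bohr quantisation condition is nλ = 2πr_n.
r_n = n²a₀/Z = 0.0132 nm
λ = 2πr_n/n = 2π·0.0132/1 = 0.0831 nm

0.0831 nm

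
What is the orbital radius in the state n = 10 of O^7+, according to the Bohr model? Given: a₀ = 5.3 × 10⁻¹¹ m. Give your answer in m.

r_n = n²a₀/Z = 10² × 5.3 × 10⁻¹¹ / 8
    = 100 × 5.3 × 10⁻¹¹ / 8 = 6.6 × 10⁻¹⁰ m

6.6 × 10⁻¹⁰ m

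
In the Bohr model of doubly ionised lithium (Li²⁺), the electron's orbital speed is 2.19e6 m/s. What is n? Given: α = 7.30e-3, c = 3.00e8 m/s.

v_n = Zαc/n ⇒ n = Zαc/v = 3 × 0.00730 × 3.00e8 / 2.19e6 ≈ 3.00
n = 3

3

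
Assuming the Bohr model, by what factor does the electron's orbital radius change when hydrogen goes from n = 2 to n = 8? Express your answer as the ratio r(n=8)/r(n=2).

16

r ∝ Z^-1 · n^2; with Z fixed, r ∝ n^2.
r(n=8)/r(n=2) = (8/2)^2 = 16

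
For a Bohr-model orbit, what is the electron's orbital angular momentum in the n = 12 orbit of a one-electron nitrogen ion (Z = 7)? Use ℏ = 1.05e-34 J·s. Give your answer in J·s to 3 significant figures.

L_n = nℏ = 12 × 1.05e-34 = 1.26e-33 J·s

1.26e-33 J·s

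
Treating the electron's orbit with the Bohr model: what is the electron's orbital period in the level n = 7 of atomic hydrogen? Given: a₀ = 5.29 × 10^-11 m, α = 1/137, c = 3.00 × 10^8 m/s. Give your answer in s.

5.21 × 10^-14 s

r = n²a₀/Z = 7²·5.29 × 10^-11/1 = 2.59 × 10^-9 m
v = Zαc/n = 1·0.00730·3.00 × 10^8/7 = 3.13 × 10^5 m/s
T = 2πr/v = 5.21 × 10^-14 s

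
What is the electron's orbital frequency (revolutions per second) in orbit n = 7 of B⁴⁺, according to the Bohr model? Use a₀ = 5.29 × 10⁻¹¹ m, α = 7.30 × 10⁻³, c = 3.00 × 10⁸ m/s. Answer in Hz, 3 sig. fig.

4.80 × 10¹⁴ Hz

r = n²a₀/Z = 5.18 × 10⁻¹⁰ m, v = Zαc/n = 1.56 × 10⁶ m/s
f = v/(2πr) = 4.80 × 10¹⁴ Hz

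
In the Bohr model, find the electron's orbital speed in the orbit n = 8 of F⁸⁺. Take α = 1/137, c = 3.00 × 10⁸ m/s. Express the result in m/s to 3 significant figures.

v_n = Zαc/n = 9 × 0.00730 × 3.00 × 10⁸ / 8
    = 2.46 × 10⁶ m/s

2.46 × 10⁶ m/s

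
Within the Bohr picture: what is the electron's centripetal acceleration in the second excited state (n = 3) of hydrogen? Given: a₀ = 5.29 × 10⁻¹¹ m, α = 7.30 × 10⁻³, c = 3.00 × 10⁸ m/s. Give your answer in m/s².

r = n²a₀/Z = 4.76 × 10⁻¹⁰ m, v = Zαc/n = 7.30 × 10⁵ m/s
a = v²/r = (7.30 × 10⁵)² / 4.76 × 10⁻¹⁰ = 1.12 × 10²¹ m/s²

1.12 × 10²¹ m/s²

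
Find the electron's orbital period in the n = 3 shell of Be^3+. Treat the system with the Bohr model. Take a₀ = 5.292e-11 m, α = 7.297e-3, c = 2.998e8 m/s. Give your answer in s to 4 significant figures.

2.565e-16 s

r = n²a₀/Z = 3²·5.292e-11/4 = 1.191e-10 m
v = Zαc/n = 4·0.007297·2.998e8/3 = 2.917e6 m/s
T = 2πr/v = 2.565e-16 s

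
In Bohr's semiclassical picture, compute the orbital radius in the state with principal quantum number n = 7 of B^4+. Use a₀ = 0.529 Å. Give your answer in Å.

r_n = n²a₀/Z = 7² × 0.529 / 5
    = 49 × 0.529 / 5 = 5.18 Å

5.18 Å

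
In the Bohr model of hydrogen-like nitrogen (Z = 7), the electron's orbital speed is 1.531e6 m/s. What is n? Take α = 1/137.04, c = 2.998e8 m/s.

v_n = Zαc/n ⇒ n = Zαc/v = 7 × 0.007297 × 2.998e8 / 1.531e6 ≈ 10.00
n = 10

10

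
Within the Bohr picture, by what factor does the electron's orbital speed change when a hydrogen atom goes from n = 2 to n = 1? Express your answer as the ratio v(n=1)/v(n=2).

v ∝ Z^1 · n^-1; with Z fixed, v ∝ n^-1.
v(n=1)/v(n=2) = (1/2)^-1 = 2

2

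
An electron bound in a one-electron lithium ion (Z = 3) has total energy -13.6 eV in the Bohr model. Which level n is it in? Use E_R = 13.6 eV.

3

E_n = −E_R Z²/n² ⇒ n² = E_R Z²/(−E_n) = 13.6 × 3² / 13.6 ≈ 9.00
n = 3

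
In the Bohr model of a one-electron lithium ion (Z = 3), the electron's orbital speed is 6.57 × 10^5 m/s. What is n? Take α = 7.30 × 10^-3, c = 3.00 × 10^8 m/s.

10

v_n = Zαc/n ⇒ n = Zαc/v = 3 × 0.00730 × 3.00 × 10^8 / 6.57 × 10^5 ≈ 10.00
n = 10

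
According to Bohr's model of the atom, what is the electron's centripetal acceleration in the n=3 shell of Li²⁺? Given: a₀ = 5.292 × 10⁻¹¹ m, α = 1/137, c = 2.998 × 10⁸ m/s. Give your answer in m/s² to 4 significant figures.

3.016 × 10²² m/s²

r = n²a₀/Z = 1.588 × 10⁻¹⁰ m, v = Zαc/n = 2.188 × 10⁶ m/s
a = v²/r = (2.188 × 10⁶)² / 1.588 × 10⁻¹⁰ = 3.016 × 10²² m/s²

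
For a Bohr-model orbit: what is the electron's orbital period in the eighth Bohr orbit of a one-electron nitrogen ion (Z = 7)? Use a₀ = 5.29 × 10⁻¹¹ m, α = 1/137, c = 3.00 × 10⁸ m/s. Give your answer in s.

1.59 × 10⁻¹⁵ s

r = n²a₀/Z = 8²·5.29 × 10⁻¹¹/7 = 4.84 × 10⁻¹⁰ m
v = Zαc/n = 7·0.00730·3.00 × 10⁸/8 = 1.92 × 10⁶ m/s
T = 2πr/v = 1.59 × 10⁻¹⁵ s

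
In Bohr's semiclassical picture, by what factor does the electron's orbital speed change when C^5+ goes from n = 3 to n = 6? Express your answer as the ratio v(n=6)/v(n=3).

v ∝ Z^1 · n^-1; with Z fixed, v ∝ n^-1.
v(n=6)/v(n=3) = (6/3)^-1 = 1/2

1/2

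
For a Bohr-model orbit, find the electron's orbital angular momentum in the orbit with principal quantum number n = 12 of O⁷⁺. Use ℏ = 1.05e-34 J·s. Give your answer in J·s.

1.26e-33 J·s

L_n = nℏ = 12 × 1.05e-34 = 1.26e-33 J·s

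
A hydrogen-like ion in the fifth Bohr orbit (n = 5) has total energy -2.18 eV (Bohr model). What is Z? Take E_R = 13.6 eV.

2

E_n = −E_R Z²/n² ⇒ Z² = −E_n n²/E_R = 2.18 × 5² / 13.6 ≈ 4.01
Z = 2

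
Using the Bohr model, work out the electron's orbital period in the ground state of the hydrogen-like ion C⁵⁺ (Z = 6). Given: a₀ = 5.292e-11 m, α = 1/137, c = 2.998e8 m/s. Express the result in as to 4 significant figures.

r = n²a₀/Z = 1²·5.292e-11/6 = 8.820e-12 m
v = Zαc/n = 6·0.007299·2.998e8/1 = 1.313e7 m/s
T = 2πr/v = 4.221e-18 s = 4.221 as

4.221 as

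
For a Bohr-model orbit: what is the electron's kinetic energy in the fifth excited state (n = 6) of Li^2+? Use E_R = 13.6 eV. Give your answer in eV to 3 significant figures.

For a Coulomb orbit the virial theorem gives K = −E_n.
E_n = −E_R·Z²/n², so K = E_R·Z²/n² = 13.6 × 3²/6² = 3.40 eV

3.40 eV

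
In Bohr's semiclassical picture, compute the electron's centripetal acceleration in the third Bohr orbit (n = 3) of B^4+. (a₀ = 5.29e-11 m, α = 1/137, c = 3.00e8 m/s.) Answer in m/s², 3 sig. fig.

1.40e23 m/s²

r = n²a₀/Z = 9.52e-11 m, v = Zαc/n = 3.65e6 m/s
a = v²/r = (3.65e6)² / 9.52e-11 = 1.40e23 m/s²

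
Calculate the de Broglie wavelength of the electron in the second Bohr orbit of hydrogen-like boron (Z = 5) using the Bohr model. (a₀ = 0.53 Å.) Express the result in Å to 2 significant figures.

1.3 Å

The Bohr quantisation condition is nλ = 2πr_n.
r_n = n²a₀/Z = 0.42 Å
λ = 2πr_n/n = 2π·0.42/2 = 1.3 Å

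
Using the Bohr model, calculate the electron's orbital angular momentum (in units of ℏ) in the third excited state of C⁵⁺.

4

L_n = nℏ, so L/ℏ = n = 4.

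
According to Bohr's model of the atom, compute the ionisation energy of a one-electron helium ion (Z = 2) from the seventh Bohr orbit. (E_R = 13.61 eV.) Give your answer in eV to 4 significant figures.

E_n = −E_R·Z²/n² = −13.61 × 2²/7² eV = -1.111 eV
Ionisation energy = −E_n = 1.111 eV

1.111 eV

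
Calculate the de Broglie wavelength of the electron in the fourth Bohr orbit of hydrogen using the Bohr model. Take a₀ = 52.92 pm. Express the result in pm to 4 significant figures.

1330 pm

The Bohr quantisation condition is nλ = 2πr_n.
r_n = n²a₀/Z = 846.7 pm
λ = 2πr_n/n = 2π·846.7/4 = 1330 pm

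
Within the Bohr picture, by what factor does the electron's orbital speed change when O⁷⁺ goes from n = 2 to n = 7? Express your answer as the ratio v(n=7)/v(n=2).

v ∝ Z^1 · n^-1; with Z fixed, v ∝ n^-1.
v(n=7)/v(n=2) = (7/2)^-1 = 2/7

2/7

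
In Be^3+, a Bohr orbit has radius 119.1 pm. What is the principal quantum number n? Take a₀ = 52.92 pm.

3

r_n = n²a₀/Z ⇒ n² = rZ/a₀ = 119.1 × 4 / 52.92 ≈ 9.00
n = 3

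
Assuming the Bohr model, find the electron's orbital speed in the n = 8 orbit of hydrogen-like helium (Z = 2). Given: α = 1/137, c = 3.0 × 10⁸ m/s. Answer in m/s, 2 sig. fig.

5.5 × 10⁵ m/s

v_n = Zαc/n = 2 × 0.0073 × 3.0 × 10⁸ / 8
    = 5.5 × 10⁵ m/s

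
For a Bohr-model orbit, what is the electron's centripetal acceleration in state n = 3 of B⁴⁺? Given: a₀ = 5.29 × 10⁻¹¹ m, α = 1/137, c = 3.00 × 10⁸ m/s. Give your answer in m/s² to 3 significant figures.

r = n²a₀/Z = 9.52 × 10⁻¹¹ m, v = Zαc/n = 3.65 × 10⁶ m/s
a = v²/r = (3.65 × 10⁶)² / 9.52 × 10⁻¹¹ = 1.40 × 10²³ m/s²

1.40 × 10²³ m/s²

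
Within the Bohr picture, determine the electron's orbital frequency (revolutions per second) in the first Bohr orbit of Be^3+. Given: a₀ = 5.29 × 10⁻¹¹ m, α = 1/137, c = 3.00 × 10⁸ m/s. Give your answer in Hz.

r = n²a₀/Z = 1.32 × 10⁻¹¹ m, v = Zαc/n = 8.76 × 10⁶ m/s
f = v/(2πr) = 1.05 × 10¹⁷ Hz

1.05 × 10¹⁷ Hz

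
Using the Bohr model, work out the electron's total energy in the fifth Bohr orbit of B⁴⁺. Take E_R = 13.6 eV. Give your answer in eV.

-13.6 eV

E_n = −E_R·Z²/n² = −13.6 × 5²/5² = -13.6 eV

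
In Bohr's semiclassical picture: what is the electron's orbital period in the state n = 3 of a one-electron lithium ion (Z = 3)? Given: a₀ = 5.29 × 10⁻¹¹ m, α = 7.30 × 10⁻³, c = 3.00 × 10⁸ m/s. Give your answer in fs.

r = n²a₀/Z = 3²·5.29 × 10⁻¹¹/3 = 1.59 × 10⁻¹⁰ m
v = Zαc/n = 3·0.00730·3.00 × 10⁸/3 = 2.19 × 10⁶ m/s
T = 2πr/v = 4.55 × 10⁻¹⁶ s = 0.455 fs

0.455 fs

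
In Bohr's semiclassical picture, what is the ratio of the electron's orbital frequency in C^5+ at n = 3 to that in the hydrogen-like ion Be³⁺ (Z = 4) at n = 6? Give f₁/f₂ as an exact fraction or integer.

18

f ∝ Z^2 · n^-3
f₁/f₂ = (6/4)^2 · (3/6)^-3 = 18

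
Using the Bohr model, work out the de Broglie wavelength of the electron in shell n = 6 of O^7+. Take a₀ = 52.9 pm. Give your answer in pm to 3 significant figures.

249 pm

The Bohr quantisation condition is nλ = 2πr_n.
r_n = n²a₀/Z = 238 pm
λ = 2πr_n/n = 2π·238/6 = 249 pm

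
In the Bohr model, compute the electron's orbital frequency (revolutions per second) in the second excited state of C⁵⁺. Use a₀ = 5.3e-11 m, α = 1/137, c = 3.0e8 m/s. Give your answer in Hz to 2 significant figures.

8.8e15 Hz

r = n²a₀/Z = 8.0e-11 m, v = Zαc/n = 4.4e6 m/s
f = v/(2πr) = 8.8e15 Hz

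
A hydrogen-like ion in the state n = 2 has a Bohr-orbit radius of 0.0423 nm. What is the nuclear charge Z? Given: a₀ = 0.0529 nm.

5

r_n = n²a₀/Z ⇒ Z = n²a₀/r = 2² × 0.0529 / 0.0423 ≈ 5.00
Z = 5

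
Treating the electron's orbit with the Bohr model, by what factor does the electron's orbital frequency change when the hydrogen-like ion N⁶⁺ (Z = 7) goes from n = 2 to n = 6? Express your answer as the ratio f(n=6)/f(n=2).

1/27

f ∝ Z^2 · n^-3; with Z fixed, f ∝ n^-3.
f(n=6)/f(n=2) = (6/2)^-3 = 1/27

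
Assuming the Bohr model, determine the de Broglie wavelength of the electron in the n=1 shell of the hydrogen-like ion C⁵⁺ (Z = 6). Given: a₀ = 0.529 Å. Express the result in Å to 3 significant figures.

0.554 Å

The Bohr quantisation condition is nλ = 2πr_n.
r_n = n²a₀/Z = 0.0882 Å
λ = 2πr_n/n = 2π·0.0882/1 = 0.554 Å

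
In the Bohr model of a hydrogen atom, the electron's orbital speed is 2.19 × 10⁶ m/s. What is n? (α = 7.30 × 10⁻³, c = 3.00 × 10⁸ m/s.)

1

v_n = Zαc/n ⇒ n = Zαc/v = 1 × 0.00730 × 3.00 × 10⁸ / 2.19 × 10⁶ ≈ 1.00
n = 1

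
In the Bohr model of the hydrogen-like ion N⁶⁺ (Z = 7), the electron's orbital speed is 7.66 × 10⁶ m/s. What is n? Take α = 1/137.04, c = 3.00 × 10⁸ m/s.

v_n = Zαc/n ⇒ n = Zαc/v = 7 × 0.00730 × 3.00 × 10⁸ / 7.66 × 10⁶ ≈ 2.00
n = 2

2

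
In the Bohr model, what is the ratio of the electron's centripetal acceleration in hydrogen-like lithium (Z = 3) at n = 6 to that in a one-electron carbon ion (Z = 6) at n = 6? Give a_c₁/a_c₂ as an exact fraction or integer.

1/8

a_c ∝ Z^3 · n^-4
a_c₁/a_c₂ = (3/6)^3 · (6/6)^-4 = 1/8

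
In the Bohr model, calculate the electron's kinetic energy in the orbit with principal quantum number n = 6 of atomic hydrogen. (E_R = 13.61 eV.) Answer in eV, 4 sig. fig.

0.3781 eV

For a Coulomb orbit the virial theorem gives K = −E_n.
E_n = −E_R·Z²/n², so K = E_R·Z²/n² = 13.61 × 1²/6² = 0.3781 eV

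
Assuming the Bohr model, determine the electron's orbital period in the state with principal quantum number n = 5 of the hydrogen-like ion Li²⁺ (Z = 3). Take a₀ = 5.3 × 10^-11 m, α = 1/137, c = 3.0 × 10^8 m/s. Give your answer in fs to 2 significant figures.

r = n²a₀/Z = 5²·5.3 × 10^-11/3 = 4.4 × 10^-10 m
v = Zαc/n = 3·0.0073·3.0 × 10^8/5 = 1.3 × 10^6 m/s
T = 2πr/v = 2.1 × 10^-15 s = 2.1 fs

2.1 fs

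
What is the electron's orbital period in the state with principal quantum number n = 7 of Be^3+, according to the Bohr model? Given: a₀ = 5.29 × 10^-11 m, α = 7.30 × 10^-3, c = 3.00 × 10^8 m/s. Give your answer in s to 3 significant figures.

r = n²a₀/Z = 7²·5.29 × 10^-11/4 = 6.48 × 10^-10 m
v = Zαc/n = 4·0.00730·3.00 × 10^8/7 = 1.25 × 10^6 m/s
T = 2πr/v = 3.25 × 10^-15 s

3.25 × 10^-15 s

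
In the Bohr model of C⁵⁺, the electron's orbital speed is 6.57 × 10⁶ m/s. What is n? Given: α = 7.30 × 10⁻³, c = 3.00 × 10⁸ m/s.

2

v_n = Zαc/n ⇒ n = Zαc/v = 6 × 0.00730 × 3.00 × 10⁸ / 6.57 × 10⁶ ≈ 2.00
n = 2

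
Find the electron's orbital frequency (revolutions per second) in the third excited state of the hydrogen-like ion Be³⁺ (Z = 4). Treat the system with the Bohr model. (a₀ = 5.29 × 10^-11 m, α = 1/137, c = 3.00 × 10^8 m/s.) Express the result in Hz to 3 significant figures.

r = n²a₀/Z = 2.12 × 10^-10 m, v = Zαc/n = 2.19 × 10^6 m/s
f = v/(2πr) = 1.65 × 10^15 Hz

1.65 × 10^15 Hz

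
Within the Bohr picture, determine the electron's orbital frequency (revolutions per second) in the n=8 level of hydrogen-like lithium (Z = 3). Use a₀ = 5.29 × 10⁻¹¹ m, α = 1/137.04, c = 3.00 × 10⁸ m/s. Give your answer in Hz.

r = n²a₀/Z = 1.13 × 10⁻⁹ m, v = Zαc/n = 8.21 × 10⁵ m/s
f = v/(2πr) = 1.16 × 10¹⁴ Hz

1.16 × 10¹⁴ Hz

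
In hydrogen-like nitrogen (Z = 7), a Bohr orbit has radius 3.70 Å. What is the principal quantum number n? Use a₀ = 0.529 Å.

7

r_n = n²a₀/Z ⇒ n² = rZ/a₀ = 3.70 × 7 / 0.529 ≈ 48.96
n = 7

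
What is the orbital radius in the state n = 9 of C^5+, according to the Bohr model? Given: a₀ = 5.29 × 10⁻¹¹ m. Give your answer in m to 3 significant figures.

r_n = n²a₀/Z = 9² × 5.29 × 10⁻¹¹ / 6
    = 81 × 5.29 × 10⁻¹¹ / 6 = 7.14 × 10⁻¹⁰ m

7.14 × 10⁻¹⁰ m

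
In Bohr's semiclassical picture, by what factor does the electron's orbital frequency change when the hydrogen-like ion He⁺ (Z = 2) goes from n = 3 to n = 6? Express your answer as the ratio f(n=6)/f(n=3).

1/8

f ∝ Z^2 · n^-3; with Z fixed, f ∝ n^-3.
f(n=6)/f(n=3) = (6/3)^-3 = 1/8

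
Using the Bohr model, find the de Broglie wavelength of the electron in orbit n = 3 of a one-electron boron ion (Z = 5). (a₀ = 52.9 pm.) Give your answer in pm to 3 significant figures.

199 pm

The Bohr quantisation condition is nλ = 2πr_n.
r_n = n²a₀/Z = 95.2 pm
λ = 2πr_n/n = 2π·95.2/3 = 199 pm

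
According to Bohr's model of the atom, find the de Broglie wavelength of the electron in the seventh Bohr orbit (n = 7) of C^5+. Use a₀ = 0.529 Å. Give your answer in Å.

The Bohr quantisation condition is nλ = 2πr_n.
r_n = n²a₀/Z = 4.32 Å
λ = 2πr_n/n = 2π·4.32/7 = 3.88 Å

3.88 Å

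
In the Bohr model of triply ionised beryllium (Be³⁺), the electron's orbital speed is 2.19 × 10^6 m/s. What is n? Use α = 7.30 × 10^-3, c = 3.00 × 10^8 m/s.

v_n = Zαc/n ⇒ n = Zαc/v = 4 × 0.00730 × 3.00 × 10^8 / 2.19 × 10^6 ≈ 4.00
n = 4

4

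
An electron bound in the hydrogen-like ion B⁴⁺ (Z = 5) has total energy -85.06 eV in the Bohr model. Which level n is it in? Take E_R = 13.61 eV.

E_n = −E_R Z²/n² ⇒ n² = E_R Z²/(−E_n) = 13.61 × 5² / 85.06 ≈ 4.00
n = 2

2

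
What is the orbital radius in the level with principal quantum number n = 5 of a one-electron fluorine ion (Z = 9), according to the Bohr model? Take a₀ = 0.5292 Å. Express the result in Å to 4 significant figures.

1.470 Å

r_n = n²a₀/Z = 5² × 0.5292 / 9
    = 25 × 0.5292 / 9 = 1.470 Å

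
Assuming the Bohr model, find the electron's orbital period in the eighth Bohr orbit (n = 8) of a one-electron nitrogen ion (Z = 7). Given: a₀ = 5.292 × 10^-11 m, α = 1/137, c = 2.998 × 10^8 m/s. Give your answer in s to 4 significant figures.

r = n²a₀/Z = 8²·5.292 × 10^-11/7 = 4.838 × 10^-10 m
v = Zαc/n = 7·0.007299·2.998 × 10^8/8 = 1.915 × 10^6 m/s
T = 2πr/v = 1.588 × 10^-15 s

1.588 × 10^-15 s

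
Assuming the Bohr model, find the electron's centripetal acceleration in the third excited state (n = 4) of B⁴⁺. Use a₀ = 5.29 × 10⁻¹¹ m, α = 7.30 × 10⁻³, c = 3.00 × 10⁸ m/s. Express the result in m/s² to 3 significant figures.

4.43 × 10²² m/s²

r = n²a₀/Z = 1.69 × 10⁻¹⁰ m, v = Zαc/n = 2.74 × 10⁶ m/s
a = v²/r = (2.74 × 10⁶)² / 1.69 × 10⁻¹⁰ = 4.43 × 10²² m/s²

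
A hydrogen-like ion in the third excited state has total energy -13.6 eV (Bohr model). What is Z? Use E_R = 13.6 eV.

4

E_n = −E_R Z²/n² ⇒ Z² = −E_n n²/E_R = 13.6 × 4² / 13.6 ≈ 16.00
Z = 4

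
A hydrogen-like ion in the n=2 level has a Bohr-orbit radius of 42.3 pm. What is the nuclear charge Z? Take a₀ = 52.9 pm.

r_n = n²a₀/Z ⇒ Z = n²a₀/r = 2² × 52.9 / 42.3 ≈ 5.00
Z = 5

5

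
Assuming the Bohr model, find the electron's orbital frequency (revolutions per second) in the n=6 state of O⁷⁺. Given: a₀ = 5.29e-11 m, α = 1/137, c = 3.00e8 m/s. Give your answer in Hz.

1.95e15 Hz

r = n²a₀/Z = 2.38e-10 m, v = Zαc/n = 2.92e6 m/s
f = v/(2πr) = 1.95e15 Hz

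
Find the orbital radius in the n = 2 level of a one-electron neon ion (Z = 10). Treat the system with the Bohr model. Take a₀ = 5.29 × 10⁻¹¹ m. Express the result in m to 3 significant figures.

r_n = n²a₀/Z = 2² × 5.29 × 10⁻¹¹ / 10
    = 4 × 5.29 × 10⁻¹¹ / 10 = 2.12 × 10⁻¹¹ m

2.12 × 10⁻¹¹ m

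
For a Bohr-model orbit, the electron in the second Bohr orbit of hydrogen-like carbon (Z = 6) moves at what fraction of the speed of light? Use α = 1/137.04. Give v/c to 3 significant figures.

v_n = Zαc/n, so v/c = Zα/n = 6 × 0.00730 / 2 = 0.0219

0.0219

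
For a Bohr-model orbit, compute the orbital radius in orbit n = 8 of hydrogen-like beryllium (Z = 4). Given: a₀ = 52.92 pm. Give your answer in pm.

r_n = n²a₀/Z = 8² × 52.92 / 4
    = 64 × 52.92 / 4 = 846.7 pm

846.7 pm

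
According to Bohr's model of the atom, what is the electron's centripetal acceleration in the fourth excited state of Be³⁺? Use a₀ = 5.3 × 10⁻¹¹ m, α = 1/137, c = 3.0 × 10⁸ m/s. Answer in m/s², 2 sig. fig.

9.3 × 10²¹ m/s²

r = n²a₀/Z = 3.3 × 10⁻¹⁰ m, v = Zαc/n = 1.8 × 10⁶ m/s
a = v²/r = (1.8 × 10⁶)² / 3.3 × 10⁻¹⁰ = 9.3 × 10²¹ m/s²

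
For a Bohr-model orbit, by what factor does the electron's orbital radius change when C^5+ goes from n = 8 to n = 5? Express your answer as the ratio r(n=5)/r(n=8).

25/64

r ∝ Z^-1 · n^2; with Z fixed, r ∝ n^2.
r(n=5)/r(n=8) = (5/8)^2 = 25/64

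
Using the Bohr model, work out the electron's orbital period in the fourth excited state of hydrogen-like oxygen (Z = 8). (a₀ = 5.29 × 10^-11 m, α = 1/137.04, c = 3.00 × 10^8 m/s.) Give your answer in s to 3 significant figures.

r = n²a₀/Z = 5²·5.29 × 10^-11/8 = 1.65 × 10^-10 m
v = Zαc/n = 8·0.00730·3.00 × 10^8/5 = 3.50 × 10^6 m/s
T = 2πr/v = 2.97 × 10^-16 s

2.97 × 10^-16 s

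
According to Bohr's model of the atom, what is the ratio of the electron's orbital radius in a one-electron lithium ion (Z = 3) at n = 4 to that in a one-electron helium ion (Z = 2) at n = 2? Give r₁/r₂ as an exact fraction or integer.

8/3

r ∝ Z^-1 · n^2
r₁/r₂ = (3/2)^-1 · (4/2)^2 = 8/3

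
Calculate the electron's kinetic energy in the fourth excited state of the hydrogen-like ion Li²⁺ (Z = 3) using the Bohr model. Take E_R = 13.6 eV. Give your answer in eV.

For a Coulomb orbit the virial theorem gives K = −E_n.
E_n = −E_R·Z²/n², so K = E_R·Z²/n² = 13.6 × 3²/5² = 4.90 eV

4.90 eV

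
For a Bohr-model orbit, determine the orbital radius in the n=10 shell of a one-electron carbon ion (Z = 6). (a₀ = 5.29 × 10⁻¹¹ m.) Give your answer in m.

r_n = n²a₀/Z = 10² × 5.29 × 10⁻¹¹ / 6
    = 100 × 5.29 × 10⁻¹¹ / 6 = 8.82 × 10⁻¹⁰ m

8.82 × 10⁻¹⁰ m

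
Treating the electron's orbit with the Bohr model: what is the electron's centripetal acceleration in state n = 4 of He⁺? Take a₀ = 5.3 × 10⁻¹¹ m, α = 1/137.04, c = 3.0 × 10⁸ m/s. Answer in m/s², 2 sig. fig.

r = n²a₀/Z = 4.2 × 10⁻¹⁰ m, v = Zαc/n = 1.1 × 10⁶ m/s
a = v²/r = (1.1 × 10⁶)² / 4.2 × 10⁻¹⁰ = 2.8 × 10²¹ m/s²

2.8 × 10²¹ m/s²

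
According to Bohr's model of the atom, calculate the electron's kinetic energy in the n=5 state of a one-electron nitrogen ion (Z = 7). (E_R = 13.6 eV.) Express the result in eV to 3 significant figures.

For a Coulomb orbit the virial theorem gives K = −E_n.
E_n = −E_R·Z²/n², so K = E_R·Z²/n² = 13.6 × 7²/5² = 26.7 eV

26.7 eV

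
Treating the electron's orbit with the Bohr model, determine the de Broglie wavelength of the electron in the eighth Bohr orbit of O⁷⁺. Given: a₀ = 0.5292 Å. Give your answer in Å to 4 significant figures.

The Bohr quantisation condition is nλ = 2πr_n.
r_n = n²a₀/Z = 4.234 Å
λ = 2πr_n/n = 2π·4.234/8 = 3.325 Å

3.325 Å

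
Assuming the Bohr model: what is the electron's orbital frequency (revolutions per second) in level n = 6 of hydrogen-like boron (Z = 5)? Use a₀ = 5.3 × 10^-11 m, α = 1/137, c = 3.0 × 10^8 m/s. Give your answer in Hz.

r = n²a₀/Z = 3.8 × 10^-10 m, v = Zαc/n = 1.8 × 10^6 m/s
f = v/(2πr) = 7.6 × 10^14 Hz

7.6 × 10^14 Hz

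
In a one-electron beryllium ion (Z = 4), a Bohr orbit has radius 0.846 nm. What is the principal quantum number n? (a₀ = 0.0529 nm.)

8

r_n = n²a₀/Z ⇒ n² = rZ/a₀ = 0.846 × 4 / 0.0529 ≈ 63.97
n = 8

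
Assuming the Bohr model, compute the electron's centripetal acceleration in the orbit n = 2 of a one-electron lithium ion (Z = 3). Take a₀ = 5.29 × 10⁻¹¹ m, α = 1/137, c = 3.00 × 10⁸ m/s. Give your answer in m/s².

r = n²a₀/Z = 7.05 × 10⁻¹¹ m, v = Zαc/n = 3.28 × 10⁶ m/s
a = v²/r = (3.28 × 10⁶)² / 7.05 × 10⁻¹¹ = 1.53 × 10²³ m/s²

1.53 × 10²³ m/s²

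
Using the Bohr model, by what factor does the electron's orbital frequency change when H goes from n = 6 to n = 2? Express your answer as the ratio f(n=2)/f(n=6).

27

f ∝ Z^2 · n^-3; with Z fixed, f ∝ n^-3.
f(n=2)/f(n=6) = (2/6)^-3 = 27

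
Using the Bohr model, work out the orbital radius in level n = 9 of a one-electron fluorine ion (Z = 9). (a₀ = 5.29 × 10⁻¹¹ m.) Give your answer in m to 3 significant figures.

4.76 × 10⁻¹⁰ m

r_n = n²a₀/Z = 9² × 5.29 × 10⁻¹¹ / 9
    = 81 × 5.29 × 10⁻¹¹ / 9 = 4.76 × 10⁻¹⁰ m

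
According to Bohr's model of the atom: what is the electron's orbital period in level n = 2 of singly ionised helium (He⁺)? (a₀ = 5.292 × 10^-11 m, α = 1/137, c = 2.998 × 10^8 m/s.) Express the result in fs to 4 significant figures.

r = n²a₀/Z = 2²·5.292 × 10^-11/2 = 1.058 × 10^-10 m
v = Zαc/n = 2·0.007299·2.998 × 10^8/2 = 2.188 × 10^6 m/s
T = 2πr/v = 3.039 × 10^-16 s = 0.3039 fs

0.3039 fs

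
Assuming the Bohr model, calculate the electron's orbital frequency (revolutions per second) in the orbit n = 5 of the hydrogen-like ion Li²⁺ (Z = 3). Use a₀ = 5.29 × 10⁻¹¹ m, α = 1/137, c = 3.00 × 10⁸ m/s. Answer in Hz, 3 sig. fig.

r = n²a₀/Z = 4.41 × 10⁻¹⁰ m, v = Zαc/n = 1.31 × 10⁶ m/s
f = v/(2πr) = 4.74 × 10¹⁴ Hz

4.74 × 10¹⁴ Hz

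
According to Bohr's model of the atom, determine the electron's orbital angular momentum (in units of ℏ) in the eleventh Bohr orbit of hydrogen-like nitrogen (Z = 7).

11

L_n = nℏ, so L/ℏ = n = 11.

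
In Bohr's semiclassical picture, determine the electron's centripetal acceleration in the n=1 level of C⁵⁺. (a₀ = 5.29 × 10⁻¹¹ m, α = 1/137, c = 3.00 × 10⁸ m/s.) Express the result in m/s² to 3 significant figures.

r = n²a₀/Z = 8.82 × 10⁻¹² m, v = Zαc/n = 1.31 × 10⁷ m/s
a = v²/r = (1.31 × 10⁷)² / 8.82 × 10⁻¹² = 1.96 × 10²⁵ m/s²

1.96 × 10²⁵ m/s²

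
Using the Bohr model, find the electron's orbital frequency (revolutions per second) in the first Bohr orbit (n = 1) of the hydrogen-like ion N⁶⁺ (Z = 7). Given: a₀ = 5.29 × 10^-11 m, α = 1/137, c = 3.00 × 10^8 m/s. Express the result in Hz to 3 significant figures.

r = n²a₀/Z = 7.56 × 10^-12 m, v = Zαc/n = 1.53 × 10^7 m/s
f = v/(2πr) = 3.23 × 10^17 Hz

3.23 × 10^17 Hz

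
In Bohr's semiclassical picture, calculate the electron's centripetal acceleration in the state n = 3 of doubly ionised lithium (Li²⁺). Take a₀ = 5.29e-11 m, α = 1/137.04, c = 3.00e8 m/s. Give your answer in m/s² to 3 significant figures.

3.02e22 m/s²

r = n²a₀/Z = 1.59e-10 m, v = Zαc/n = 2.19e6 m/s
a = v²/r = (2.19e6)² / 1.59e-10 = 3.02e22 m/s²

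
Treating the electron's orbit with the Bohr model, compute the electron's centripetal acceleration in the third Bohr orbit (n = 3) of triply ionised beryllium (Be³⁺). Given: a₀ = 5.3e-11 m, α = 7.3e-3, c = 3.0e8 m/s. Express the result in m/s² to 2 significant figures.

r = n²a₀/Z = 1.2e-10 m, v = Zαc/n = 2.9e6 m/s
a = v²/r = (2.9e6)² / 1.2e-10 = 7.2e22 m/s²

7.2e22 m/s²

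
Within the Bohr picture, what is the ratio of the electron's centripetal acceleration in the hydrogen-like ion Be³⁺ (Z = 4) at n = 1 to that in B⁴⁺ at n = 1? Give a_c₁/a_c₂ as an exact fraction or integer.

64/125

a_c ∝ Z^3 · n^-4
a_c₁/a_c₂ = (4/5)^3 · (1/1)^-4 = 64/125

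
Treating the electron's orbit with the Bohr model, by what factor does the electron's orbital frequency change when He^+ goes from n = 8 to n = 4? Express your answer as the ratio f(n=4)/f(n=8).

f ∝ Z^2 · n^-3; with Z fixed, f ∝ n^-3.
f(n=4)/f(n=8) = (4/8)^-3 = 8

8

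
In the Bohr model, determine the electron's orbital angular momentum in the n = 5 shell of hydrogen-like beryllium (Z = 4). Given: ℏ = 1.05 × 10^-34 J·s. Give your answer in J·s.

5.25 × 10^-34 J·s

L_n = nℏ = 5 × 1.05 × 10^-34 = 5.25 × 10^-34 J·s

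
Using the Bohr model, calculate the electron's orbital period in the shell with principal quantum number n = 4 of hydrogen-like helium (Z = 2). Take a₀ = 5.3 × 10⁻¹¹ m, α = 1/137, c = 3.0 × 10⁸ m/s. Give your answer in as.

r = n²a₀/Z = 4²·5.3 × 10⁻¹¹/2 = 4.2 × 10⁻¹⁰ m
v = Zαc/n = 2·0.0073·3.0 × 10⁸/4 = 1.1 × 10⁶ m/s
T = 2πr/v = 2.4 × 10⁻¹⁵ s = 2400 as

2400 as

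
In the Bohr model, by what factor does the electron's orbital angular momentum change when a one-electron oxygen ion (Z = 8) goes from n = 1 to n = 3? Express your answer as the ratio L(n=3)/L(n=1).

L = nℏ depends only on n, so L ∝ n.
L(n=3)/L(n=1) = (3/1)^1 = 3

3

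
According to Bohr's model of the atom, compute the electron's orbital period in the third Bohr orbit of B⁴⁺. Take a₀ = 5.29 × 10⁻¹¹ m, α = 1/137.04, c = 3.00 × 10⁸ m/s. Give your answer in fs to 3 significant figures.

0.164 fs

r = n²a₀/Z = 3²·5.29 × 10⁻¹¹/5 = 9.52 × 10⁻¹¹ m
v = Zαc/n = 5·0.00730·3.00 × 10⁸/3 = 3.65 × 10⁶ m/s
T = 2πr/v = 1.64 × 10⁻¹⁶ s = 0.164 fs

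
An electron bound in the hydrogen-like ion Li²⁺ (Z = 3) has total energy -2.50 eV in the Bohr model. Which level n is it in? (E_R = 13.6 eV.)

7

E_n = −E_R Z²/n² ⇒ n² = E_R Z²/(−E_n) = 13.6 × 3² / 2.50 ≈ 48.96
n = 7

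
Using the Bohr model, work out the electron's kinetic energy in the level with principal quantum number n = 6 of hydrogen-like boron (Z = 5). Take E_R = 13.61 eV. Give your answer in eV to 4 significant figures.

For a Coulomb orbit the virial theorem gives K = −E_n.
E_n = −E_R·Z²/n², so K = E_R·Z²/n² = 13.61 × 5²/6² = 9.451 eV

9.451 eV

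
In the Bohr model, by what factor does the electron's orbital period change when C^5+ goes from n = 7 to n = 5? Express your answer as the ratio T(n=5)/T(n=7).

T ∝ Z^-2 · n^3; with Z fixed, T ∝ n^3.
T(n=5)/T(n=7) = (5/7)^3 = 125/343

125/343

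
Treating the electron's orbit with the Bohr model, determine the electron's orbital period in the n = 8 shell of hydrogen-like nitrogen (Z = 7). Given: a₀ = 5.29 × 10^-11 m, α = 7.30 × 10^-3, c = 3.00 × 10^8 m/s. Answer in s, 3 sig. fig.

1.59 × 10^-15 s

r = n²a₀/Z = 8²·5.29 × 10^-11/7 = 4.84 × 10^-10 m
v = Zαc/n = 7·0.00730·3.00 × 10^8/8 = 1.92 × 10^6 m/s
T = 2πr/v = 1.59 × 10^-15 s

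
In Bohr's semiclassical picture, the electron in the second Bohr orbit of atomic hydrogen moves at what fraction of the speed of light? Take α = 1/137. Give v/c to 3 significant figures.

v_n = Zαc/n, so v/c = Zα/n = 1 × 0.00730 / 2 = 0.00365

0.00365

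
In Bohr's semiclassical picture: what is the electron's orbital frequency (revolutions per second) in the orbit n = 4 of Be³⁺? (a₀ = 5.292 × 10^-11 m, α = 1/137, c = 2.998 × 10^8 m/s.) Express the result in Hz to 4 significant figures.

1.645 × 10^15 Hz

r = n²a₀/Z = 2.117 × 10^-10 m, v = Zαc/n = 2.188 × 10^6 m/s
f = v/(2πr) = 1.645 × 10^15 Hz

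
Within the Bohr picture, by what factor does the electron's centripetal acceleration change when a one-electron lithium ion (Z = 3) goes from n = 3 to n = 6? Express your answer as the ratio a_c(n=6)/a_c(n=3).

a_c ∝ Z^3 · n^-4; with Z fixed, a_c ∝ n^-4.
a_c(n=6)/a_c(n=3) = (6/3)^-4 = 1/16

1/16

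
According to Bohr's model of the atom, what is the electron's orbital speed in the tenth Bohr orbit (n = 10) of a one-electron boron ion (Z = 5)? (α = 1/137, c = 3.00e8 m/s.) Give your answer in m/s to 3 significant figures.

v_n = Zαc/n = 5 × 0.00730 × 3.00e8 / 10
    = 1.09e6 m/s

1.09e6 m/s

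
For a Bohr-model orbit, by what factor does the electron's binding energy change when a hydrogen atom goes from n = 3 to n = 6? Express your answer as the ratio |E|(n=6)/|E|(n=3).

|E| ∝ Z^2 · n^-2; with Z fixed, |E| ∝ n^-2.
|E|(n=6)/|E|(n=3) = (6/3)^-2 = 1/4

1/4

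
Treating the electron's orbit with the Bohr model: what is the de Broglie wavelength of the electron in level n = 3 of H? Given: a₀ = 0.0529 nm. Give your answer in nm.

The Bohr quantisation condition is nλ = 2πr_n.
r_n = n²a₀/Z = 0.476 nm
λ = 2πr_n/n = 2π·0.476/3 = 0.997 nm

0.997 nm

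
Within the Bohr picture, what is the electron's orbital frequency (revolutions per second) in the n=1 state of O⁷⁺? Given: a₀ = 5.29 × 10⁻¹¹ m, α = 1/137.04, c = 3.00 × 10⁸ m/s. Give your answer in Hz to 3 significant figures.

r = n²a₀/Z = 6.61 × 10⁻¹² m, v = Zαc/n = 1.75 × 10⁷ m/s
f = v/(2πr) = 4.22 × 10¹⁷ Hz

4.22 × 10¹⁷ Hz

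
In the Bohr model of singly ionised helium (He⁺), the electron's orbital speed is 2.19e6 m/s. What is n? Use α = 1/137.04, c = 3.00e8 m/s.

v_n = Zαc/n ⇒ n = Zαc/v = 2 × 0.00730 × 3.00e8 / 2.19e6 ≈ 2.00
n = 2

2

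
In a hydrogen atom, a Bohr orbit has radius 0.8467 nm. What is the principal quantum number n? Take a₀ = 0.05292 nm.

4

r_n = n²a₀/Z ⇒ n² = rZ/a₀ = 0.8467 × 1 / 0.05292 ≈ 16.00
n = 4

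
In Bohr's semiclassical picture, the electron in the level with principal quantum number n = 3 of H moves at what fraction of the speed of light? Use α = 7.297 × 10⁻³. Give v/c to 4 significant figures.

v_n = Zαc/n, so v/c = Zα/n = 1 × 0.007297 / 3 = 0.002432

0.002432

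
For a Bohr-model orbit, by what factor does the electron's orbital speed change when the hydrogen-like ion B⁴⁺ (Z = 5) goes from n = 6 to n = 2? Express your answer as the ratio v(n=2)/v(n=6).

v ∝ Z^1 · n^-1; with Z fixed, v ∝ n^-1.
v(n=2)/v(n=6) = (2/6)^-1 = 3

3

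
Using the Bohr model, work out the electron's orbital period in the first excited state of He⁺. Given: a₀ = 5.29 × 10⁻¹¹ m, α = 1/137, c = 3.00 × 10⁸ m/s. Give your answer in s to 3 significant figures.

3.04 × 10⁻¹⁶ s

r = n²a₀/Z = 2²·5.29 × 10⁻¹¹/2 = 1.06 × 10⁻¹⁰ m
v = Zαc/n = 2·0.00730·3.00 × 10⁸/2 = 2.19 × 10⁶ m/s
T = 2πr/v = 3.04 × 10⁻¹⁶ s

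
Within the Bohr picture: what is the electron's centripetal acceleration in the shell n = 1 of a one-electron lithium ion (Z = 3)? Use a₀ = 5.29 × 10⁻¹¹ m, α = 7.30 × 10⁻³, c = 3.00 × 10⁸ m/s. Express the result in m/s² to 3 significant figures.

r = n²a₀/Z = 1.76 × 10⁻¹¹ m, v = Zαc/n = 6.57 × 10⁶ m/s
a = v²/r = (6.57 × 10⁶)² / 1.76 × 10⁻¹¹ = 2.45 × 10²⁴ m/s²

2.45 × 10²⁴ m/s²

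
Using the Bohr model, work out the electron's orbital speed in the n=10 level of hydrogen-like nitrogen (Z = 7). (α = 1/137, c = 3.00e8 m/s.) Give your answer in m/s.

1.53e6 m/s

v_n = Zαc/n = 7 × 0.00730 × 3.00e8 / 10
    = 1.53e6 m/s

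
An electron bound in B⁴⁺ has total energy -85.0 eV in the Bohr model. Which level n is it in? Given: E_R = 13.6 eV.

2

E_n = −E_R Z²/n² ⇒ n² = E_R Z²/(−E_n) = 13.6 × 5² / 85.0 ≈ 4.00
n = 2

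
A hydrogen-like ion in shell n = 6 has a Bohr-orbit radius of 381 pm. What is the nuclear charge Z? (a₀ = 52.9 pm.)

5

r_n = n²a₀/Z ⇒ Z = n²a₀/r = 6² × 52.9 / 381 ≈ 5.00
Z = 5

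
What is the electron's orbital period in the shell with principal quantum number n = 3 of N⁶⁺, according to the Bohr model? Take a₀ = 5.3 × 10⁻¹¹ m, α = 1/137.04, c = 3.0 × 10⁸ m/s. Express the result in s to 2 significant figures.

r = n²a₀/Z = 3²·5.3 × 10⁻¹¹/7 = 6.8 × 10⁻¹¹ m
v = Zαc/n = 7·0.0073·3.0 × 10⁸/3 = 5.1 × 10⁶ m/s
T = 2πr/v = 8.4 × 10⁻¹⁷ s

8.4 × 10⁻¹⁷ s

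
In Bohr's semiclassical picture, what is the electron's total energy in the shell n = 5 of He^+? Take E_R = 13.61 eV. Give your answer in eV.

E_n = −E_R·Z²/n² = −13.61 × 2²/5² = -2.178 eV

-2.178 eV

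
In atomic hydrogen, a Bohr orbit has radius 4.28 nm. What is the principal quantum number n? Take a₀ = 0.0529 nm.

9

r_n = n²a₀/Z ⇒ n² = rZ/a₀ = 4.28 × 1 / 0.0529 ≈ 80.91
n = 9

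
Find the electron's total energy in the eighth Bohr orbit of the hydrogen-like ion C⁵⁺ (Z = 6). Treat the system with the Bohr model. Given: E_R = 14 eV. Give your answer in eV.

E_n = −E_R·Z²/n² = −14 × 6²/8² = -7.9 eV

-7.9 eV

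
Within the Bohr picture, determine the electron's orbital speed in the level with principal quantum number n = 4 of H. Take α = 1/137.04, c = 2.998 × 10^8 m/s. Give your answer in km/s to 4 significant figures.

v_n = Zαc/n = 1 × 0.007297 × 2.998 × 10^8 / 4
    = 546.9 km/s

546.9 km/s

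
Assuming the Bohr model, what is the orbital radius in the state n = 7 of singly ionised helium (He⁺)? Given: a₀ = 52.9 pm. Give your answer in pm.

r_n = n²a₀/Z = 7² × 52.9 / 2
    = 49 × 52.9 / 2 = 1300 pm

1300 pm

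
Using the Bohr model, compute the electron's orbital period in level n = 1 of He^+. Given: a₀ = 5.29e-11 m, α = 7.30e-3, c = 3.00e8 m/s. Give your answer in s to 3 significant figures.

3.79e-17 s

r = n²a₀/Z = 1²·5.29e-11/2 = 2.65e-11 m
v = Zαc/n = 2·0.00730·3.00e8/1 = 4.38e6 m/s
T = 2πr/v = 3.79e-17 s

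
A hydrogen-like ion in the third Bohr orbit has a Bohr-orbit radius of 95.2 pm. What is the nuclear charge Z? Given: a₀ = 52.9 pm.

5

r_n = n²a₀/Z ⇒ Z = n²a₀/r = 3² × 52.9 / 95.2 ≈ 5.00
Z = 5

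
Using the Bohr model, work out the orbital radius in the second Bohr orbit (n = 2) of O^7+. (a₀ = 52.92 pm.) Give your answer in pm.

26.46 pm

r_n = n²a₀/Z = 2² × 52.92 / 8
    = 4 × 52.92 / 8 = 26.46 pm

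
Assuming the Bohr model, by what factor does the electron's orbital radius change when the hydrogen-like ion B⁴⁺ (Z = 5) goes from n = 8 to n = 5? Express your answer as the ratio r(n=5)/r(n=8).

25/64

r ∝ Z^-1 · n^2; with Z fixed, r ∝ n^2.
r(n=5)/r(n=8) = (5/8)^2 = 25/64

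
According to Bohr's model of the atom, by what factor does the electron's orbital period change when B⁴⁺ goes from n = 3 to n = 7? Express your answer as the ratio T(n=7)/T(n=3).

T ∝ Z^-2 · n^3; with Z fixed, T ∝ n^3.
T(n=7)/T(n=3) = (7/3)^3 = 343/27

343/27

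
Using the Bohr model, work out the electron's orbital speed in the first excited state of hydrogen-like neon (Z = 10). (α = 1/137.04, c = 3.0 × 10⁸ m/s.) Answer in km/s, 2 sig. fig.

1.1 × 10⁴ km/s

v_n = Zαc/n = 10 × 0.0073 × 3.0 × 10⁸ / 2
    = 1.1 × 10⁴ km/s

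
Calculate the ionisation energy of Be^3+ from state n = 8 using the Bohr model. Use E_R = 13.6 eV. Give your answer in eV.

3.40 eV

E_n = −E_R·Z²/n² = −13.6 × 4²/8² eV = -3.40 eV
Ionisation energy = −E_n = 3.40 eV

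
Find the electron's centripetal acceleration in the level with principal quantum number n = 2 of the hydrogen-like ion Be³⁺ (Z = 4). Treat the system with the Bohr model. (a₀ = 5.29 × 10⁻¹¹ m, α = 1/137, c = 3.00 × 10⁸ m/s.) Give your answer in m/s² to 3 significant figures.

3.63 × 10²³ m/s²

r = n²a₀/Z = 5.29 × 10⁻¹¹ m, v = Zαc/n = 4.38 × 10⁶ m/s
a = v²/r = (4.38 × 10⁶)² / 5.29 × 10⁻¹¹ = 3.63 × 10²³ m/s²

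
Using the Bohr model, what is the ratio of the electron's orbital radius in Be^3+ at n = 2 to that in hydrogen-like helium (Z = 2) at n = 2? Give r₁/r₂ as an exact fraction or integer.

r ∝ Z^-1 · n^2
r₁/r₂ = (4/2)^-1 · (2/2)^2 = 1/2

1/2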